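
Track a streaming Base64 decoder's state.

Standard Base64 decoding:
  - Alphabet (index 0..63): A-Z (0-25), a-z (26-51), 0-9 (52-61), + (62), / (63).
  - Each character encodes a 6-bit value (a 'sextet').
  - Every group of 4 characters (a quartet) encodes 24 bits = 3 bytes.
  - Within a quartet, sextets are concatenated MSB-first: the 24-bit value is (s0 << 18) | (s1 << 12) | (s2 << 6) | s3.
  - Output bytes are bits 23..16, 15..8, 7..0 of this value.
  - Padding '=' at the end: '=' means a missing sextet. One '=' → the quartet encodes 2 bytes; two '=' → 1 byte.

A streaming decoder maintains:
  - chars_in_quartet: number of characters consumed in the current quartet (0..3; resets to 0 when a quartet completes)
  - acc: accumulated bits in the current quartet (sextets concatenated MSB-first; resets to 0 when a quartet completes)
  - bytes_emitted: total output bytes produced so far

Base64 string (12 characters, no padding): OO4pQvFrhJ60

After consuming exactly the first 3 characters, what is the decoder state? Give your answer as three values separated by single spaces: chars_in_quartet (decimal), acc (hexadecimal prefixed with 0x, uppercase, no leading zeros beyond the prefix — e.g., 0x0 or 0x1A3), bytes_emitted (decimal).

After char 0 ('O'=14): chars_in_quartet=1 acc=0xE bytes_emitted=0
After char 1 ('O'=14): chars_in_quartet=2 acc=0x38E bytes_emitted=0
After char 2 ('4'=56): chars_in_quartet=3 acc=0xE3B8 bytes_emitted=0

Answer: 3 0xE3B8 0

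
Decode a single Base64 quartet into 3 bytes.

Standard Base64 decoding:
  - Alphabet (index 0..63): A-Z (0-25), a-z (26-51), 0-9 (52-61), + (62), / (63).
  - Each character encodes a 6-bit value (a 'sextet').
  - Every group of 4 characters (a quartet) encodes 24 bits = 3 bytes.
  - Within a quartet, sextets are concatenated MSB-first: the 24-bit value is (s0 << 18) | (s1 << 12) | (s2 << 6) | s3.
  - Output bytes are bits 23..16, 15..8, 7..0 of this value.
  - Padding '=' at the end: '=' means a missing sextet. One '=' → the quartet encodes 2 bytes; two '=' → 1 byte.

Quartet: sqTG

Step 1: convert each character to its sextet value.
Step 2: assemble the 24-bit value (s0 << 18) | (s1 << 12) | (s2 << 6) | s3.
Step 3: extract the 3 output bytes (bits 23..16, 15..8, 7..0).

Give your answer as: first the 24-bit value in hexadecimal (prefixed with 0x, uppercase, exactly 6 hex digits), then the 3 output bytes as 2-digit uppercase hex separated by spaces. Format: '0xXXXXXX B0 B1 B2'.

Sextets: s=44, q=42, T=19, G=6
24-bit: (44<<18) | (42<<12) | (19<<6) | 6
      = 0xB00000 | 0x02A000 | 0x0004C0 | 0x000006
      = 0xB2A4C6
Bytes: (v>>16)&0xFF=B2, (v>>8)&0xFF=A4, v&0xFF=C6

Answer: 0xB2A4C6 B2 A4 C6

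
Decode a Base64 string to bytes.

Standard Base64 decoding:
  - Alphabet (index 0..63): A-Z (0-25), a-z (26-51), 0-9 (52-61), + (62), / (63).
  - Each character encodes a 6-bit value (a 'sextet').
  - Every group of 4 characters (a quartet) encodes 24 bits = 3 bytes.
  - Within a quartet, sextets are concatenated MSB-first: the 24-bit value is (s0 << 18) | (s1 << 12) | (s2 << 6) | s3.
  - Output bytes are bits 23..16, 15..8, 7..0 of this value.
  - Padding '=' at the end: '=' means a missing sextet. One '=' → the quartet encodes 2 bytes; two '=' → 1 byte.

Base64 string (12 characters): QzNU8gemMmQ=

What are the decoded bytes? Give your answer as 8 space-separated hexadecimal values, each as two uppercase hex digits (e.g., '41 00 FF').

After char 0 ('Q'=16): chars_in_quartet=1 acc=0x10 bytes_emitted=0
After char 1 ('z'=51): chars_in_quartet=2 acc=0x433 bytes_emitted=0
After char 2 ('N'=13): chars_in_quartet=3 acc=0x10CCD bytes_emitted=0
After char 3 ('U'=20): chars_in_quartet=4 acc=0x433354 -> emit 43 33 54, reset; bytes_emitted=3
After char 4 ('8'=60): chars_in_quartet=1 acc=0x3C bytes_emitted=3
After char 5 ('g'=32): chars_in_quartet=2 acc=0xF20 bytes_emitted=3
After char 6 ('e'=30): chars_in_quartet=3 acc=0x3C81E bytes_emitted=3
After char 7 ('m'=38): chars_in_quartet=4 acc=0xF207A6 -> emit F2 07 A6, reset; bytes_emitted=6
After char 8 ('M'=12): chars_in_quartet=1 acc=0xC bytes_emitted=6
After char 9 ('m'=38): chars_in_quartet=2 acc=0x326 bytes_emitted=6
After char 10 ('Q'=16): chars_in_quartet=3 acc=0xC990 bytes_emitted=6
Padding '=': partial quartet acc=0xC990 -> emit 32 64; bytes_emitted=8

Answer: 43 33 54 F2 07 A6 32 64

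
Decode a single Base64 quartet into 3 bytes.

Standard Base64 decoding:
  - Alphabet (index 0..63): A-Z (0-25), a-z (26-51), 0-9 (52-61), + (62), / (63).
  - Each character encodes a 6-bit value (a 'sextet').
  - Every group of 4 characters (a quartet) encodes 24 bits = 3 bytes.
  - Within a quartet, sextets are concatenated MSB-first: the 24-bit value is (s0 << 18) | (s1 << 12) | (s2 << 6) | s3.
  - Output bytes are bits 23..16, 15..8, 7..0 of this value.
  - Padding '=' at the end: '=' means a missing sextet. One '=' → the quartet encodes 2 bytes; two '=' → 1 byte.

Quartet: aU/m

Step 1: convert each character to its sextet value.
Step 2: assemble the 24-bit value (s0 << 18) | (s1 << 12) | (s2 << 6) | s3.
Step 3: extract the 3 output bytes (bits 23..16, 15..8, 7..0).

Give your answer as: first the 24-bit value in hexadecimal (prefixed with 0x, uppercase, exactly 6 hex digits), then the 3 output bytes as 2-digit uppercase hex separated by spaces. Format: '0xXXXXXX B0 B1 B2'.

Sextets: a=26, U=20, /=63, m=38
24-bit: (26<<18) | (20<<12) | (63<<6) | 38
      = 0x680000 | 0x014000 | 0x000FC0 | 0x000026
      = 0x694FE6
Bytes: (v>>16)&0xFF=69, (v>>8)&0xFF=4F, v&0xFF=E6

Answer: 0x694FE6 69 4F E6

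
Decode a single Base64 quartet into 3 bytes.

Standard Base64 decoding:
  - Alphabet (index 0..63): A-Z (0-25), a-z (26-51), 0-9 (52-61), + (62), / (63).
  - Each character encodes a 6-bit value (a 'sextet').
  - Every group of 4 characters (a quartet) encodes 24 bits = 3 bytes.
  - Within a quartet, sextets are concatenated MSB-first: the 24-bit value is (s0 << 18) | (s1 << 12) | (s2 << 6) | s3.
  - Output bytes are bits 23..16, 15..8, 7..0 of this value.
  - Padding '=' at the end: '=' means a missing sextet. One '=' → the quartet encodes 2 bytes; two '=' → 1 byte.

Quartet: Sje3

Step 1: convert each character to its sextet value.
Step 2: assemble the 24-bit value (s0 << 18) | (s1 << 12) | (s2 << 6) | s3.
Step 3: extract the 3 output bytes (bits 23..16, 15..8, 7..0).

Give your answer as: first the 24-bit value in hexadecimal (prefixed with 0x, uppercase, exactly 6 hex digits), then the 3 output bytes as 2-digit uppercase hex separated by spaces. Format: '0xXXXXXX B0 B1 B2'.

Answer: 0x4A37B7 4A 37 B7

Derivation:
Sextets: S=18, j=35, e=30, 3=55
24-bit: (18<<18) | (35<<12) | (30<<6) | 55
      = 0x480000 | 0x023000 | 0x000780 | 0x000037
      = 0x4A37B7
Bytes: (v>>16)&0xFF=4A, (v>>8)&0xFF=37, v&0xFF=B7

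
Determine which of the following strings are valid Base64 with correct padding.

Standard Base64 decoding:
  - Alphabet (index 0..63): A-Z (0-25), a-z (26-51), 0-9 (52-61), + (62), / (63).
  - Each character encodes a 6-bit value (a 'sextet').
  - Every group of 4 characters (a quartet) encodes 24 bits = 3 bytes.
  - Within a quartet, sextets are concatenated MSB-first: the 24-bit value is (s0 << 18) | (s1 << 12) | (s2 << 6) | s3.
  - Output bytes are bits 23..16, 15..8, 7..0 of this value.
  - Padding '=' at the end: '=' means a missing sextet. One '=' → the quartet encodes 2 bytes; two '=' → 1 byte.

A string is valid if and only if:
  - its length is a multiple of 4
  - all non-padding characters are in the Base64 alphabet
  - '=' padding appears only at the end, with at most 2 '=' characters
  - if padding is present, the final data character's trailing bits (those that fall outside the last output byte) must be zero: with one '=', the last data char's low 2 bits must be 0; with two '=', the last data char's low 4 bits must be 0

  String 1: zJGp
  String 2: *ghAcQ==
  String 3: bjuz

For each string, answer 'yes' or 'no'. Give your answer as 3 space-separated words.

String 1: 'zJGp' → valid
String 2: '*ghAcQ==' → invalid (bad char(s): ['*'])
String 3: 'bjuz' → valid

Answer: yes no yes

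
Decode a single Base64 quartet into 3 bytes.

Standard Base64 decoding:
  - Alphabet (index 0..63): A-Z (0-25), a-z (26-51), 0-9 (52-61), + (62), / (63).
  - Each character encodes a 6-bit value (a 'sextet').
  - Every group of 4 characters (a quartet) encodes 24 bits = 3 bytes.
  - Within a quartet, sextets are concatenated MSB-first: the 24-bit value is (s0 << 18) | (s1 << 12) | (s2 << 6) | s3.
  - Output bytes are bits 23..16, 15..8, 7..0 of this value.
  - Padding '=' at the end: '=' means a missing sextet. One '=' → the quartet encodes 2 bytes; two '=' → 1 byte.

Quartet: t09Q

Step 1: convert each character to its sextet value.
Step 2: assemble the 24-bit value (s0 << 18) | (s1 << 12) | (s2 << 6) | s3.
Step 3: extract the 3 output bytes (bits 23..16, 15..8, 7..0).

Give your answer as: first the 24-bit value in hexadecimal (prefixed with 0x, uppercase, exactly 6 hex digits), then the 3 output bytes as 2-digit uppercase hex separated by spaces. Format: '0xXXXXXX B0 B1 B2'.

Answer: 0xB74F50 B7 4F 50

Derivation:
Sextets: t=45, 0=52, 9=61, Q=16
24-bit: (45<<18) | (52<<12) | (61<<6) | 16
      = 0xB40000 | 0x034000 | 0x000F40 | 0x000010
      = 0xB74F50
Bytes: (v>>16)&0xFF=B7, (v>>8)&0xFF=4F, v&0xFF=50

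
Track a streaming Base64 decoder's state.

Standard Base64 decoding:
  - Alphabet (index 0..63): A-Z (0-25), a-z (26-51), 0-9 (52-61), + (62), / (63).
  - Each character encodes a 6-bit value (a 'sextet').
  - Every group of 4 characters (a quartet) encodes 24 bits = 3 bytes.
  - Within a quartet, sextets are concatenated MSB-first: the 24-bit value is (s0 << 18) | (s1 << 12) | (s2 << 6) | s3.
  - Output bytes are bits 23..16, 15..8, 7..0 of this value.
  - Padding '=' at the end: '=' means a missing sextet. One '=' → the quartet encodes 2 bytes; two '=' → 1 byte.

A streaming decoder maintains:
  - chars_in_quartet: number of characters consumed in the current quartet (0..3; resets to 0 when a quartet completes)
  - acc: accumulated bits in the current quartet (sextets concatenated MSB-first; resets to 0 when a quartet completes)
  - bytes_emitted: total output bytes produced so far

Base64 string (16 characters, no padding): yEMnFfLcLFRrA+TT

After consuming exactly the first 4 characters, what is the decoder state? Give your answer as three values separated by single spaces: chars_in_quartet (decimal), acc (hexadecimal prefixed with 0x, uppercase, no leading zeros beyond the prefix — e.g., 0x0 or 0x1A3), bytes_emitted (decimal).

After char 0 ('y'=50): chars_in_quartet=1 acc=0x32 bytes_emitted=0
After char 1 ('E'=4): chars_in_quartet=2 acc=0xC84 bytes_emitted=0
After char 2 ('M'=12): chars_in_quartet=3 acc=0x3210C bytes_emitted=0
After char 3 ('n'=39): chars_in_quartet=4 acc=0xC84327 -> emit C8 43 27, reset; bytes_emitted=3

Answer: 0 0x0 3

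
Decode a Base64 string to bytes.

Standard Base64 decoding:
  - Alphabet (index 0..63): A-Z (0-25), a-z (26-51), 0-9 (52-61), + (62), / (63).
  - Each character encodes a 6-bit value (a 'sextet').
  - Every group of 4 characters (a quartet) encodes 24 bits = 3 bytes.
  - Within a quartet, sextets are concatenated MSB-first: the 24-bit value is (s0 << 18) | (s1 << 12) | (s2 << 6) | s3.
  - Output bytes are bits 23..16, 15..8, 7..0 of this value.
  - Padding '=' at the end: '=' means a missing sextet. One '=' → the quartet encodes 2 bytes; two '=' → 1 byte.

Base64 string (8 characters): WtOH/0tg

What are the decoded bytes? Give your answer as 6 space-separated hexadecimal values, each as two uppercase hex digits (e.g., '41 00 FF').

Answer: 5A D3 87 FF 4B 60

Derivation:
After char 0 ('W'=22): chars_in_quartet=1 acc=0x16 bytes_emitted=0
After char 1 ('t'=45): chars_in_quartet=2 acc=0x5AD bytes_emitted=0
After char 2 ('O'=14): chars_in_quartet=3 acc=0x16B4E bytes_emitted=0
After char 3 ('H'=7): chars_in_quartet=4 acc=0x5AD387 -> emit 5A D3 87, reset; bytes_emitted=3
After char 4 ('/'=63): chars_in_quartet=1 acc=0x3F bytes_emitted=3
After char 5 ('0'=52): chars_in_quartet=2 acc=0xFF4 bytes_emitted=3
After char 6 ('t'=45): chars_in_quartet=3 acc=0x3FD2D bytes_emitted=3
After char 7 ('g'=32): chars_in_quartet=4 acc=0xFF4B60 -> emit FF 4B 60, reset; bytes_emitted=6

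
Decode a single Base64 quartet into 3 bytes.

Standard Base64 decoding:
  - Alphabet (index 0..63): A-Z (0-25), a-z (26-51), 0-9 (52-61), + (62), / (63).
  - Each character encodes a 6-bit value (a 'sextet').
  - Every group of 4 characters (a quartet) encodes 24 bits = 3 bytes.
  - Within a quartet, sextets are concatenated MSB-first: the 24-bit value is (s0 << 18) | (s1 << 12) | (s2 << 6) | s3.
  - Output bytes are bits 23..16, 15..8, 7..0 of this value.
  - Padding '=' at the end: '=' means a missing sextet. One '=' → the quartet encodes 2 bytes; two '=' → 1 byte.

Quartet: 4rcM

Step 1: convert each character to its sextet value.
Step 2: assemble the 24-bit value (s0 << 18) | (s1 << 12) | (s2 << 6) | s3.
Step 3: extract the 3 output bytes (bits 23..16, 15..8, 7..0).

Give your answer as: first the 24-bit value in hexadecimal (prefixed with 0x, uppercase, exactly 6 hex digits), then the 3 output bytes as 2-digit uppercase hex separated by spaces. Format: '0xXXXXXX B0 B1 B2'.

Sextets: 4=56, r=43, c=28, M=12
24-bit: (56<<18) | (43<<12) | (28<<6) | 12
      = 0xE00000 | 0x02B000 | 0x000700 | 0x00000C
      = 0xE2B70C
Bytes: (v>>16)&0xFF=E2, (v>>8)&0xFF=B7, v&0xFF=0C

Answer: 0xE2B70C E2 B7 0C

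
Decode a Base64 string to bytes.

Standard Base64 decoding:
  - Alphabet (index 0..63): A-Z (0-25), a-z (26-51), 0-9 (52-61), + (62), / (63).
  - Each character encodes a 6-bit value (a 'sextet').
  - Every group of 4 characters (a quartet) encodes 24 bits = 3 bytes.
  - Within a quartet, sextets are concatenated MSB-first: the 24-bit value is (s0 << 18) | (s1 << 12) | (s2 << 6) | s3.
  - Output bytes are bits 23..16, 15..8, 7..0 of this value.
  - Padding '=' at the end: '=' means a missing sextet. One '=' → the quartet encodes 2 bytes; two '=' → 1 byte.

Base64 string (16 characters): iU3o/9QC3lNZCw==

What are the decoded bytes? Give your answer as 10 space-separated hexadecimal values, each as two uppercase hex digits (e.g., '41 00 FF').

Answer: 89 4D E8 FF D4 02 DE 53 59 0B

Derivation:
After char 0 ('i'=34): chars_in_quartet=1 acc=0x22 bytes_emitted=0
After char 1 ('U'=20): chars_in_quartet=2 acc=0x894 bytes_emitted=0
After char 2 ('3'=55): chars_in_quartet=3 acc=0x22537 bytes_emitted=0
After char 3 ('o'=40): chars_in_quartet=4 acc=0x894DE8 -> emit 89 4D E8, reset; bytes_emitted=3
After char 4 ('/'=63): chars_in_quartet=1 acc=0x3F bytes_emitted=3
After char 5 ('9'=61): chars_in_quartet=2 acc=0xFFD bytes_emitted=3
After char 6 ('Q'=16): chars_in_quartet=3 acc=0x3FF50 bytes_emitted=3
After char 7 ('C'=2): chars_in_quartet=4 acc=0xFFD402 -> emit FF D4 02, reset; bytes_emitted=6
After char 8 ('3'=55): chars_in_quartet=1 acc=0x37 bytes_emitted=6
After char 9 ('l'=37): chars_in_quartet=2 acc=0xDE5 bytes_emitted=6
After char 10 ('N'=13): chars_in_quartet=3 acc=0x3794D bytes_emitted=6
After char 11 ('Z'=25): chars_in_quartet=4 acc=0xDE5359 -> emit DE 53 59, reset; bytes_emitted=9
After char 12 ('C'=2): chars_in_quartet=1 acc=0x2 bytes_emitted=9
After char 13 ('w'=48): chars_in_quartet=2 acc=0xB0 bytes_emitted=9
Padding '==': partial quartet acc=0xB0 -> emit 0B; bytes_emitted=10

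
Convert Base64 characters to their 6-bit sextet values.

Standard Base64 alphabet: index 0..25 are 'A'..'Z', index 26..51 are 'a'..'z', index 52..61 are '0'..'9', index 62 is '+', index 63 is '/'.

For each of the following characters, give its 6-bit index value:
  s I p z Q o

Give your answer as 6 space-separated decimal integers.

Answer: 44 8 41 51 16 40

Derivation:
's': a..z range, 26 + ord('s') − ord('a') = 44
'I': A..Z range, ord('I') − ord('A') = 8
'p': a..z range, 26 + ord('p') − ord('a') = 41
'z': a..z range, 26 + ord('z') − ord('a') = 51
'Q': A..Z range, ord('Q') − ord('A') = 16
'o': a..z range, 26 + ord('o') − ord('a') = 40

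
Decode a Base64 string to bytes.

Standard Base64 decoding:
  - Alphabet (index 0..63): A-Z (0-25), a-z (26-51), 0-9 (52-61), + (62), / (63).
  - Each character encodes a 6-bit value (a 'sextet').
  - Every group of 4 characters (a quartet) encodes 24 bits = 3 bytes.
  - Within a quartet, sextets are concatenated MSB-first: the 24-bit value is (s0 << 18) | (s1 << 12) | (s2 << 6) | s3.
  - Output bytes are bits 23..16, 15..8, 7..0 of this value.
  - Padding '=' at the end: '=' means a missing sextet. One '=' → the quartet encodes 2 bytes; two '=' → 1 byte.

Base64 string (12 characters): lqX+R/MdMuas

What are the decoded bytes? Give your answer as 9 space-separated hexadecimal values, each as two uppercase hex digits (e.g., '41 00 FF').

After char 0 ('l'=37): chars_in_quartet=1 acc=0x25 bytes_emitted=0
After char 1 ('q'=42): chars_in_quartet=2 acc=0x96A bytes_emitted=0
After char 2 ('X'=23): chars_in_quartet=3 acc=0x25A97 bytes_emitted=0
After char 3 ('+'=62): chars_in_quartet=4 acc=0x96A5FE -> emit 96 A5 FE, reset; bytes_emitted=3
After char 4 ('R'=17): chars_in_quartet=1 acc=0x11 bytes_emitted=3
After char 5 ('/'=63): chars_in_quartet=2 acc=0x47F bytes_emitted=3
After char 6 ('M'=12): chars_in_quartet=3 acc=0x11FCC bytes_emitted=3
After char 7 ('d'=29): chars_in_quartet=4 acc=0x47F31D -> emit 47 F3 1D, reset; bytes_emitted=6
After char 8 ('M'=12): chars_in_quartet=1 acc=0xC bytes_emitted=6
After char 9 ('u'=46): chars_in_quartet=2 acc=0x32E bytes_emitted=6
After char 10 ('a'=26): chars_in_quartet=3 acc=0xCB9A bytes_emitted=6
After char 11 ('s'=44): chars_in_quartet=4 acc=0x32E6AC -> emit 32 E6 AC, reset; bytes_emitted=9

Answer: 96 A5 FE 47 F3 1D 32 E6 AC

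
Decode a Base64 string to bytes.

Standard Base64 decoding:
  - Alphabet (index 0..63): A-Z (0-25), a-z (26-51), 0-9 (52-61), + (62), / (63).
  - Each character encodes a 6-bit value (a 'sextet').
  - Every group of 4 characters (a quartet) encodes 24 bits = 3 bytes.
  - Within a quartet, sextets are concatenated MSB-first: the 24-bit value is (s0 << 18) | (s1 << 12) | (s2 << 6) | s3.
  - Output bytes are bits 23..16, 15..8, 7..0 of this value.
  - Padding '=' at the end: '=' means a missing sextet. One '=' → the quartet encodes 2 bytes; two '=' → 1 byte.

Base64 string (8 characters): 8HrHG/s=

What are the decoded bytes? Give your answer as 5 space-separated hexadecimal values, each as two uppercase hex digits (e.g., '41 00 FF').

After char 0 ('8'=60): chars_in_quartet=1 acc=0x3C bytes_emitted=0
After char 1 ('H'=7): chars_in_quartet=2 acc=0xF07 bytes_emitted=0
After char 2 ('r'=43): chars_in_quartet=3 acc=0x3C1EB bytes_emitted=0
After char 3 ('H'=7): chars_in_quartet=4 acc=0xF07AC7 -> emit F0 7A C7, reset; bytes_emitted=3
After char 4 ('G'=6): chars_in_quartet=1 acc=0x6 bytes_emitted=3
After char 5 ('/'=63): chars_in_quartet=2 acc=0x1BF bytes_emitted=3
After char 6 ('s'=44): chars_in_quartet=3 acc=0x6FEC bytes_emitted=3
Padding '=': partial quartet acc=0x6FEC -> emit 1B FB; bytes_emitted=5

Answer: F0 7A C7 1B FB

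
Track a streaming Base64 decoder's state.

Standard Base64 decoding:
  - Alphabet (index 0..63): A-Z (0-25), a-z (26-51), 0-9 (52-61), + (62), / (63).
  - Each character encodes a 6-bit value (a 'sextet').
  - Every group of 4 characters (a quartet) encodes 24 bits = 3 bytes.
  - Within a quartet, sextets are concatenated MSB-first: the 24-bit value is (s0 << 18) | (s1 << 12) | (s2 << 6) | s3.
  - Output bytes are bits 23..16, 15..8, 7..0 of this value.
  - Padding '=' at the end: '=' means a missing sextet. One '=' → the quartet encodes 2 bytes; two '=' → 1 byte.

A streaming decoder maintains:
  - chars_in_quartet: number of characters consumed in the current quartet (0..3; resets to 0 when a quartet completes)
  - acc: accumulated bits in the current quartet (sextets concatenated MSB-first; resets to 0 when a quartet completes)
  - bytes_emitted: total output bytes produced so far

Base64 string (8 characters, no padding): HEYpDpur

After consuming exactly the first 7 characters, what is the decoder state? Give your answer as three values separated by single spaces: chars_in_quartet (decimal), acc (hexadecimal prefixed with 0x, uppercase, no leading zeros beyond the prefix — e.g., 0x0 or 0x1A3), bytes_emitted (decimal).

Answer: 3 0x3A6E 3

Derivation:
After char 0 ('H'=7): chars_in_quartet=1 acc=0x7 bytes_emitted=0
After char 1 ('E'=4): chars_in_quartet=2 acc=0x1C4 bytes_emitted=0
After char 2 ('Y'=24): chars_in_quartet=3 acc=0x7118 bytes_emitted=0
After char 3 ('p'=41): chars_in_quartet=4 acc=0x1C4629 -> emit 1C 46 29, reset; bytes_emitted=3
After char 4 ('D'=3): chars_in_quartet=1 acc=0x3 bytes_emitted=3
After char 5 ('p'=41): chars_in_quartet=2 acc=0xE9 bytes_emitted=3
After char 6 ('u'=46): chars_in_quartet=3 acc=0x3A6E bytes_emitted=3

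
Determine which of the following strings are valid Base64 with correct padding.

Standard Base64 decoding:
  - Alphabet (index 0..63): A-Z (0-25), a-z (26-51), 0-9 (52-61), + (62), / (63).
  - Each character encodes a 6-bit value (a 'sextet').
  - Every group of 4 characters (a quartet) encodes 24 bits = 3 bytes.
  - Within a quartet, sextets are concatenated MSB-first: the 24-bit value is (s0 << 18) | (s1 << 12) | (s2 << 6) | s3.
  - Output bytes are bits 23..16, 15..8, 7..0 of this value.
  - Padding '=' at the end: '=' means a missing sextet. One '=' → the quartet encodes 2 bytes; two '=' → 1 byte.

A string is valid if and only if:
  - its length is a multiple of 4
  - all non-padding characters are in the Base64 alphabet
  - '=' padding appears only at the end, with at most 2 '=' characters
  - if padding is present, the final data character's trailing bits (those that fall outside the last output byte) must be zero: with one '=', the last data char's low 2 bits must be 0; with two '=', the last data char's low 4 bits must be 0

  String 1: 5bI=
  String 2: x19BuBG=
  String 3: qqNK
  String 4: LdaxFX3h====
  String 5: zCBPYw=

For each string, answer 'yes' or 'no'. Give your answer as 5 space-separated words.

Answer: yes no yes no no

Derivation:
String 1: '5bI=' → valid
String 2: 'x19BuBG=' → invalid (bad trailing bits)
String 3: 'qqNK' → valid
String 4: 'LdaxFX3h====' → invalid (4 pad chars (max 2))
String 5: 'zCBPYw=' → invalid (len=7 not mult of 4)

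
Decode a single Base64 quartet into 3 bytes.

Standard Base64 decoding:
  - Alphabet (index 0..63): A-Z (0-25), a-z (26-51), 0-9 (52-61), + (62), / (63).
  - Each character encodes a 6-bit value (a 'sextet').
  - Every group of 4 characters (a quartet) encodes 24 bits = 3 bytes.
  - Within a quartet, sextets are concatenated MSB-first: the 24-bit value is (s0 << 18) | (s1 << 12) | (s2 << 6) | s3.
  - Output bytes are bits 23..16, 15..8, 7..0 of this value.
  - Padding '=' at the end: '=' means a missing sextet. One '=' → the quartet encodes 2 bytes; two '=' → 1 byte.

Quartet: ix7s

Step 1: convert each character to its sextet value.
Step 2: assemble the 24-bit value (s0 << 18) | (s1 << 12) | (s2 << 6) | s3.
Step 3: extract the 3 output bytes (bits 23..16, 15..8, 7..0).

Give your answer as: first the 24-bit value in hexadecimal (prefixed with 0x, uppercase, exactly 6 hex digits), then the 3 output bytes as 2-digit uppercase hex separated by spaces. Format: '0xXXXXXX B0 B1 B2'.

Sextets: i=34, x=49, 7=59, s=44
24-bit: (34<<18) | (49<<12) | (59<<6) | 44
      = 0x880000 | 0x031000 | 0x000EC0 | 0x00002C
      = 0x8B1EEC
Bytes: (v>>16)&0xFF=8B, (v>>8)&0xFF=1E, v&0xFF=EC

Answer: 0x8B1EEC 8B 1E EC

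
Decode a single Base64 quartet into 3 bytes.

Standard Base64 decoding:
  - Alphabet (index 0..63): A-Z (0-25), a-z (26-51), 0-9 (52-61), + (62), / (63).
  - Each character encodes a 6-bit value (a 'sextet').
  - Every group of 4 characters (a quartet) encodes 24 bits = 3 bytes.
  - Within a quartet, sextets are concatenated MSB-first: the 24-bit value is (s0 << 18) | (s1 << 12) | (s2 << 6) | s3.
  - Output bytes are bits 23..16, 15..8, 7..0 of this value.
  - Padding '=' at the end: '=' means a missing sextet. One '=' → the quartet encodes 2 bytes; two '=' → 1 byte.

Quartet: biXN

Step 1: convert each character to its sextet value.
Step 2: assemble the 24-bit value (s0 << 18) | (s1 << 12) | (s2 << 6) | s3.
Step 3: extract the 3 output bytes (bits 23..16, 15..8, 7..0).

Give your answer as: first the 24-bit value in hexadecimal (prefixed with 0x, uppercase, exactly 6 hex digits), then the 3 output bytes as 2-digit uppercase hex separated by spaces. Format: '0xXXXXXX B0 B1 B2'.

Sextets: b=27, i=34, X=23, N=13
24-bit: (27<<18) | (34<<12) | (23<<6) | 13
      = 0x6C0000 | 0x022000 | 0x0005C0 | 0x00000D
      = 0x6E25CD
Bytes: (v>>16)&0xFF=6E, (v>>8)&0xFF=25, v&0xFF=CD

Answer: 0x6E25CD 6E 25 CD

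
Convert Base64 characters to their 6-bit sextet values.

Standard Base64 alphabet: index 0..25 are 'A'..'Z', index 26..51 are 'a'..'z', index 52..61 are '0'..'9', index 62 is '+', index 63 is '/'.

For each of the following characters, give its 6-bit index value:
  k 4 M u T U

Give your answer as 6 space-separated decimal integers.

Answer: 36 56 12 46 19 20

Derivation:
'k': a..z range, 26 + ord('k') − ord('a') = 36
'4': 0..9 range, 52 + ord('4') − ord('0') = 56
'M': A..Z range, ord('M') − ord('A') = 12
'u': a..z range, 26 + ord('u') − ord('a') = 46
'T': A..Z range, ord('T') − ord('A') = 19
'U': A..Z range, ord('U') − ord('A') = 20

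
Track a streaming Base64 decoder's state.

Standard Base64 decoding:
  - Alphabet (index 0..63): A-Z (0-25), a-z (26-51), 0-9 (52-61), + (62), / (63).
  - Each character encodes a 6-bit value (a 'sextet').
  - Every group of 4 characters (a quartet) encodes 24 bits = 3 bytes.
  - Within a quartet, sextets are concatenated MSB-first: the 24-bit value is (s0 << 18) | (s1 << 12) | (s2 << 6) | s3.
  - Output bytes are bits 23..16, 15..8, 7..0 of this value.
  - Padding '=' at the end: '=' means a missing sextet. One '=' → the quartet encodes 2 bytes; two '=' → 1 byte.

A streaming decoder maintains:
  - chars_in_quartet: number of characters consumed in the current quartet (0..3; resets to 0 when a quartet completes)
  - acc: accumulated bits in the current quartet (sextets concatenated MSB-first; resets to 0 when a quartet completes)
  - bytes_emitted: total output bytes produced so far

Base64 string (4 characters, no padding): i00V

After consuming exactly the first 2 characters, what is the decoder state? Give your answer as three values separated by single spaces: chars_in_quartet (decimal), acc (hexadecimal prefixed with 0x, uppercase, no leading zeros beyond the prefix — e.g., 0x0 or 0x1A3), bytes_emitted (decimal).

After char 0 ('i'=34): chars_in_quartet=1 acc=0x22 bytes_emitted=0
After char 1 ('0'=52): chars_in_quartet=2 acc=0x8B4 bytes_emitted=0

Answer: 2 0x8B4 0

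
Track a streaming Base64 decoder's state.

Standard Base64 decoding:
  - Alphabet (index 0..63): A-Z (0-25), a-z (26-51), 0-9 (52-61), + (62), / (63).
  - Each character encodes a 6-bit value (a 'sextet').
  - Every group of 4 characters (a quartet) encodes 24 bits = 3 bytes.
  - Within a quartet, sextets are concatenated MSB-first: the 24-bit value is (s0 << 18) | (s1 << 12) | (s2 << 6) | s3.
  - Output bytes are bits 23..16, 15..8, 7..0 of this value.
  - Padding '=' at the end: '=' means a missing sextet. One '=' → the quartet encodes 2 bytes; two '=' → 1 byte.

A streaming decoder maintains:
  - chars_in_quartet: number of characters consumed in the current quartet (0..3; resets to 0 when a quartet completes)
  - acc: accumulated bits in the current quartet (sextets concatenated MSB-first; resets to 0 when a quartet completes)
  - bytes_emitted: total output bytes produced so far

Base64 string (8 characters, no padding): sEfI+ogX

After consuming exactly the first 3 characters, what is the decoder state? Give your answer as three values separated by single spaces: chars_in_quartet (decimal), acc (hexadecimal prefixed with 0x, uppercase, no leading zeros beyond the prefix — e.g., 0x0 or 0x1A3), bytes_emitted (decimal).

After char 0 ('s'=44): chars_in_quartet=1 acc=0x2C bytes_emitted=0
After char 1 ('E'=4): chars_in_quartet=2 acc=0xB04 bytes_emitted=0
After char 2 ('f'=31): chars_in_quartet=3 acc=0x2C11F bytes_emitted=0

Answer: 3 0x2C11F 0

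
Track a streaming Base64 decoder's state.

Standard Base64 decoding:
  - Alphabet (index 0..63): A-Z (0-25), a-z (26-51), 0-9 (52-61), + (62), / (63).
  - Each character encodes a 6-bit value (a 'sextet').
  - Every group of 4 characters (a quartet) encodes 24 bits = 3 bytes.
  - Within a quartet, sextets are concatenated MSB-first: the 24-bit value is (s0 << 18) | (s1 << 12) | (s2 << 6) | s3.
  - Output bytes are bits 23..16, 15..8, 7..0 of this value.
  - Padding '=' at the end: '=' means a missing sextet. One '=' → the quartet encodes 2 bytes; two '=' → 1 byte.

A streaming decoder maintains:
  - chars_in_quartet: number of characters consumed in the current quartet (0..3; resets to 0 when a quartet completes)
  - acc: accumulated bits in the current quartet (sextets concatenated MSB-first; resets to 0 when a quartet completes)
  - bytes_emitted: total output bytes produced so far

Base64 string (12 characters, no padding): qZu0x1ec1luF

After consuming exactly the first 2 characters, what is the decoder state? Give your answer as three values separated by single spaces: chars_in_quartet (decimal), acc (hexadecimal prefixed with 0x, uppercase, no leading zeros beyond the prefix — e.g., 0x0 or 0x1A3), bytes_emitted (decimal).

After char 0 ('q'=42): chars_in_quartet=1 acc=0x2A bytes_emitted=0
After char 1 ('Z'=25): chars_in_quartet=2 acc=0xA99 bytes_emitted=0

Answer: 2 0xA99 0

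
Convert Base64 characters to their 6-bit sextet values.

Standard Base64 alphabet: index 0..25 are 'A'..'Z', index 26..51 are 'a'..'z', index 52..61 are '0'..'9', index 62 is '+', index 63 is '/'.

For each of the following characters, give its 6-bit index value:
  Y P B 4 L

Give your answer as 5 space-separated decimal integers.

'Y': A..Z range, ord('Y') − ord('A') = 24
'P': A..Z range, ord('P') − ord('A') = 15
'B': A..Z range, ord('B') − ord('A') = 1
'4': 0..9 range, 52 + ord('4') − ord('0') = 56
'L': A..Z range, ord('L') − ord('A') = 11

Answer: 24 15 1 56 11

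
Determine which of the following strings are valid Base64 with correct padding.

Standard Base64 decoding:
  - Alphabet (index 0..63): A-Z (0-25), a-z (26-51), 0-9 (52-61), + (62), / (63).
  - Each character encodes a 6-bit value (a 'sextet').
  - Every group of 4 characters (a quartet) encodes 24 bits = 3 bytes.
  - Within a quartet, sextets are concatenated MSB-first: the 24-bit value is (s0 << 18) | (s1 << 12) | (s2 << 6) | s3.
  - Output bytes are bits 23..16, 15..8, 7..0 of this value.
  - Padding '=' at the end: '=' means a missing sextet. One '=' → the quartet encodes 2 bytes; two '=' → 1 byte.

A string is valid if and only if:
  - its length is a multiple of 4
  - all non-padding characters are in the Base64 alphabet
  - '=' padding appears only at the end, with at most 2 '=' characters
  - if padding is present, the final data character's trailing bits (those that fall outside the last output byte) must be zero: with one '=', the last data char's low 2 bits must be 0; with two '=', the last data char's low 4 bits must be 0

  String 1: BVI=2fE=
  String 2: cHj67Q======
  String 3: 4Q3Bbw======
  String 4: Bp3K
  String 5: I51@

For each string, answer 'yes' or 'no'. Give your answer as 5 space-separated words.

Answer: no no no yes no

Derivation:
String 1: 'BVI=2fE=' → invalid (bad char(s): ['=']; '=' in middle)
String 2: 'cHj67Q======' → invalid (6 pad chars (max 2))
String 3: '4Q3Bbw======' → invalid (6 pad chars (max 2))
String 4: 'Bp3K' → valid
String 5: 'I51@' → invalid (bad char(s): ['@'])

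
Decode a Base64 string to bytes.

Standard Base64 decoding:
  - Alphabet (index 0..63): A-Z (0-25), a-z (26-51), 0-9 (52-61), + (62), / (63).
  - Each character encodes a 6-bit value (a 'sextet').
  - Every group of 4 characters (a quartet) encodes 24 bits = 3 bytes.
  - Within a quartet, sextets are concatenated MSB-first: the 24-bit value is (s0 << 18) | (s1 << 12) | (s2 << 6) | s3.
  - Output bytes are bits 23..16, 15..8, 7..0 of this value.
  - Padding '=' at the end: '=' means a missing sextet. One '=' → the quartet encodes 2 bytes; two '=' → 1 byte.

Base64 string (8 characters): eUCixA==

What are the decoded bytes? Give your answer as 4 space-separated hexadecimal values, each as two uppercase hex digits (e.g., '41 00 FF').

Answer: 79 40 A2 C4

Derivation:
After char 0 ('e'=30): chars_in_quartet=1 acc=0x1E bytes_emitted=0
After char 1 ('U'=20): chars_in_quartet=2 acc=0x794 bytes_emitted=0
After char 2 ('C'=2): chars_in_quartet=3 acc=0x1E502 bytes_emitted=0
After char 3 ('i'=34): chars_in_quartet=4 acc=0x7940A2 -> emit 79 40 A2, reset; bytes_emitted=3
After char 4 ('x'=49): chars_in_quartet=1 acc=0x31 bytes_emitted=3
After char 5 ('A'=0): chars_in_quartet=2 acc=0xC40 bytes_emitted=3
Padding '==': partial quartet acc=0xC40 -> emit C4; bytes_emitted=4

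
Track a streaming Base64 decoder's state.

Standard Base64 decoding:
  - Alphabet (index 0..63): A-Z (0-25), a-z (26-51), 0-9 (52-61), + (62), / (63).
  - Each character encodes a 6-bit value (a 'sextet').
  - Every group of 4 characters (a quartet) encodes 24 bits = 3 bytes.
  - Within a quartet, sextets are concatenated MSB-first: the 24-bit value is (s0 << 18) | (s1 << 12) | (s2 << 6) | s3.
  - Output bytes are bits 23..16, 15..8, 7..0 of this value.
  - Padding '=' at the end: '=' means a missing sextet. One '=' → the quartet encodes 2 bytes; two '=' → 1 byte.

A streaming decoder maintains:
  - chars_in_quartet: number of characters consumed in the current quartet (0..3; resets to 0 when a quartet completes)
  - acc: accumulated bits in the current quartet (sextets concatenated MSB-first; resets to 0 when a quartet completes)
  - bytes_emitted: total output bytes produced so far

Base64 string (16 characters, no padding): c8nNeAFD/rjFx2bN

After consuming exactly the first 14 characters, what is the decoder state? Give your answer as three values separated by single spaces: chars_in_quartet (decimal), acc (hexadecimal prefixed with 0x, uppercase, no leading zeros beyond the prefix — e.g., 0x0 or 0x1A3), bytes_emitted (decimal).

Answer: 2 0xC76 9

Derivation:
After char 0 ('c'=28): chars_in_quartet=1 acc=0x1C bytes_emitted=0
After char 1 ('8'=60): chars_in_quartet=2 acc=0x73C bytes_emitted=0
After char 2 ('n'=39): chars_in_quartet=3 acc=0x1CF27 bytes_emitted=0
After char 3 ('N'=13): chars_in_quartet=4 acc=0x73C9CD -> emit 73 C9 CD, reset; bytes_emitted=3
After char 4 ('e'=30): chars_in_quartet=1 acc=0x1E bytes_emitted=3
After char 5 ('A'=0): chars_in_quartet=2 acc=0x780 bytes_emitted=3
After char 6 ('F'=5): chars_in_quartet=3 acc=0x1E005 bytes_emitted=3
After char 7 ('D'=3): chars_in_quartet=4 acc=0x780143 -> emit 78 01 43, reset; bytes_emitted=6
After char 8 ('/'=63): chars_in_quartet=1 acc=0x3F bytes_emitted=6
After char 9 ('r'=43): chars_in_quartet=2 acc=0xFEB bytes_emitted=6
After char 10 ('j'=35): chars_in_quartet=3 acc=0x3FAE3 bytes_emitted=6
After char 11 ('F'=5): chars_in_quartet=4 acc=0xFEB8C5 -> emit FE B8 C5, reset; bytes_emitted=9
After char 12 ('x'=49): chars_in_quartet=1 acc=0x31 bytes_emitted=9
After char 13 ('2'=54): chars_in_quartet=2 acc=0xC76 bytes_emitted=9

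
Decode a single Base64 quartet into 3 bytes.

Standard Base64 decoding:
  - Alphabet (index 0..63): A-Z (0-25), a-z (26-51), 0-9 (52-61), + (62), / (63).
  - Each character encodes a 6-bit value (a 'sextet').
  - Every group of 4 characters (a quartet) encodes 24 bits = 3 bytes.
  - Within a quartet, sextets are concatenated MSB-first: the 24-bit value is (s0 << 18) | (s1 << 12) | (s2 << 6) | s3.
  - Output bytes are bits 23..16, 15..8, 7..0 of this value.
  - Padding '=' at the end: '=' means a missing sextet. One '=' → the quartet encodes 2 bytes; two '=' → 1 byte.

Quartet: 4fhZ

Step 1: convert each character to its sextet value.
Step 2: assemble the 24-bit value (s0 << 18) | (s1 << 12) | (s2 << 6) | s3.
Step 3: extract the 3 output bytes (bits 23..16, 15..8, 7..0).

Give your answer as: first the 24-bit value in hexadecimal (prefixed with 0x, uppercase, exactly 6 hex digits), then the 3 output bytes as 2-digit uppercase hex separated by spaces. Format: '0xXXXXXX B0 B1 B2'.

Sextets: 4=56, f=31, h=33, Z=25
24-bit: (56<<18) | (31<<12) | (33<<6) | 25
      = 0xE00000 | 0x01F000 | 0x000840 | 0x000019
      = 0xE1F859
Bytes: (v>>16)&0xFF=E1, (v>>8)&0xFF=F8, v&0xFF=59

Answer: 0xE1F859 E1 F8 59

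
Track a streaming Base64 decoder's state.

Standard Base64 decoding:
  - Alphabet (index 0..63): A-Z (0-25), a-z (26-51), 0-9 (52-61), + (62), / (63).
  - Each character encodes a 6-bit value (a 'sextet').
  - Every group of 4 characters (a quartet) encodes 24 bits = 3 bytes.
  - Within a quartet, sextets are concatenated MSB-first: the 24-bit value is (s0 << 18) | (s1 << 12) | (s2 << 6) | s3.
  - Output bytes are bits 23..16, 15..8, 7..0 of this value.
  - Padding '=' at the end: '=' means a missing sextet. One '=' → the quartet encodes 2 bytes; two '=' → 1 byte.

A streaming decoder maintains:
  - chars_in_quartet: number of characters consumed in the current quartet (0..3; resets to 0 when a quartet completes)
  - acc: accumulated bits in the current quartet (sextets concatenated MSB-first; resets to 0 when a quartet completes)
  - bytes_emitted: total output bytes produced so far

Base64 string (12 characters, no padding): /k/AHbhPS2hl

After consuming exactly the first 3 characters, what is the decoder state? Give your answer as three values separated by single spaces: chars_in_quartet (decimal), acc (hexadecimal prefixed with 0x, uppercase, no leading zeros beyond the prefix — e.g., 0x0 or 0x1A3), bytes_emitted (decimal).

After char 0 ('/'=63): chars_in_quartet=1 acc=0x3F bytes_emitted=0
After char 1 ('k'=36): chars_in_quartet=2 acc=0xFE4 bytes_emitted=0
After char 2 ('/'=63): chars_in_quartet=3 acc=0x3F93F bytes_emitted=0

Answer: 3 0x3F93F 0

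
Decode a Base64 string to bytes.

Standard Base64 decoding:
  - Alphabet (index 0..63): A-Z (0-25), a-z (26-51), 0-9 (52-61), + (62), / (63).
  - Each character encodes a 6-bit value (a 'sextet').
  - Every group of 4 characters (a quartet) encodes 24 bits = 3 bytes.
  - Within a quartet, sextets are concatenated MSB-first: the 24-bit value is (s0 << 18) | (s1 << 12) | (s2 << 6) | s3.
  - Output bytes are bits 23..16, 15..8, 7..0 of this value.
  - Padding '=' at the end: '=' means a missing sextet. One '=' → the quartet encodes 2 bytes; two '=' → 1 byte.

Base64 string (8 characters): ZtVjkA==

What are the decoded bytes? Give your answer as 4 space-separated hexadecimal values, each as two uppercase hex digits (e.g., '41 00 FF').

Answer: 66 D5 63 90

Derivation:
After char 0 ('Z'=25): chars_in_quartet=1 acc=0x19 bytes_emitted=0
After char 1 ('t'=45): chars_in_quartet=2 acc=0x66D bytes_emitted=0
After char 2 ('V'=21): chars_in_quartet=3 acc=0x19B55 bytes_emitted=0
After char 3 ('j'=35): chars_in_quartet=4 acc=0x66D563 -> emit 66 D5 63, reset; bytes_emitted=3
After char 4 ('k'=36): chars_in_quartet=1 acc=0x24 bytes_emitted=3
After char 5 ('A'=0): chars_in_quartet=2 acc=0x900 bytes_emitted=3
Padding '==': partial quartet acc=0x900 -> emit 90; bytes_emitted=4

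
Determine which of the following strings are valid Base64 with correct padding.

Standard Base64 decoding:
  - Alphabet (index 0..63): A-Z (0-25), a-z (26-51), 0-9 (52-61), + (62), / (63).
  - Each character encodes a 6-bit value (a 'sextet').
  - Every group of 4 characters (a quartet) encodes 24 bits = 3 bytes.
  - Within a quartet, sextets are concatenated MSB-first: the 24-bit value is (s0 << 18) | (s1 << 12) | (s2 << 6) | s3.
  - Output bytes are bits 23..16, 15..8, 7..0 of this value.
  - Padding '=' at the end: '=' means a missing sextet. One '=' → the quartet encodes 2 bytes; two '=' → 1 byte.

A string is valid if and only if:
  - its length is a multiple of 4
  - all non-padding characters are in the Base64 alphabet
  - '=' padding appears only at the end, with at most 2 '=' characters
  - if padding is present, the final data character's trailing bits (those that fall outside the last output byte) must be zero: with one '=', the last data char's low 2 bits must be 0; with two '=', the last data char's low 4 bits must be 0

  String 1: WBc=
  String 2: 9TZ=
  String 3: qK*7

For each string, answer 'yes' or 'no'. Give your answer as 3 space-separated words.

Answer: yes no no

Derivation:
String 1: 'WBc=' → valid
String 2: '9TZ=' → invalid (bad trailing bits)
String 3: 'qK*7' → invalid (bad char(s): ['*'])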